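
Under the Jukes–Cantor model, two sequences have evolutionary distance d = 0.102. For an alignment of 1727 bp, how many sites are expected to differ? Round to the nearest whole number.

165

Invert JC69: p = (3/4)(1 − e^(−4d/3)) = 0.75 × (1 − e^(-0.136)) = 0.75 × (1 − 0.872843) = 0.095368.
Expected differing sites = pL ≈ 0.095368 × 1727 = 164.700536 ≈ 165.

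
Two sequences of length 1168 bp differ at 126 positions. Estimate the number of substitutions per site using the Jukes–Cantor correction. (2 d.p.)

0.12

p = 126/1168 ≈ 0.107877.
d = −(3/4) ln(1 − 4p/3) = −0.75 ln(1 − 0.143836) = −0.75 ln(0.856164)
  = −0.75 × (-0.155293) = 0.116470 substitutions/site.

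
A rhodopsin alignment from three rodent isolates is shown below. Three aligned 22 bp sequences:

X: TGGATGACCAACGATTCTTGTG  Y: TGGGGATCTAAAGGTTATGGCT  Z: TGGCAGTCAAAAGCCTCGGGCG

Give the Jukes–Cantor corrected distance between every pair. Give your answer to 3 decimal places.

X–Y: 11/22 sites differ → p = 0.5, d = −0.75 ln(1 − 0.666667) = 0.823960 ≈ 0.824.
X–Z: 10/22 sites differ → p ≈ 0.454545, d = −0.75 ln(1 − 0.60606) = 0.698667 ≈ 0.699.
Y–Z: 9/22 sites differ → p ≈ 0.409091, d = −0.75 ln(1 − 0.545455) = 0.591344 ≈ 0.591.

d(X,Y) = 0.824, d(X,Z) = 0.699, d(Y,Z) = 0.591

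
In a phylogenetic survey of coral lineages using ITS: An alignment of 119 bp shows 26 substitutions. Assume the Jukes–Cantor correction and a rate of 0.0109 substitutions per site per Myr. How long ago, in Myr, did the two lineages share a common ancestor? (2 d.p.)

11.85

p = 26/119 ≈ 0.218487.
d = −(3/4) ln(1 − 4p/3) = −0.75 ln(1 − 0.291316) = −0.75 ln(0.708684)
  = −0.75 × (-0.344346) = 0.258260 substitutions/site.
Under a molecular clock d = 2μt, so t = d/(2μ) = 0.258260 / (2 × 0.0109) = 11.85 Myr.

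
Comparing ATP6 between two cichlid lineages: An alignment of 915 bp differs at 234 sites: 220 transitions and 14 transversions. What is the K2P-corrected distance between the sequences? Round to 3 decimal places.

0.351

P = 220/915 ≈ 0.240437 and Q = 14/915 ≈ 0.015301.
Under the Kimura two-parameter model, d = −½ ln(1 − 2P − Q) − ¼ ln(1 − 2Q).
1 − 2P − Q = 0.503825, giving −½ ln(0.503825) = 0.342763.
1 − 2Q = 0.969398, giving −¼ ln(0.969398) = 0.007770.
d = 0.342763 + 0.007770 = 0.350533.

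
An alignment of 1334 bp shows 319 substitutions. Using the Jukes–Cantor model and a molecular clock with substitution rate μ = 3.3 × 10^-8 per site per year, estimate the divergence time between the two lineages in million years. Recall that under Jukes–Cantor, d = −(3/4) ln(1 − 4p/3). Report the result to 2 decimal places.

4.36

p = 319/1334 ≈ 0.23913.
d = −(3/4) ln(1 − 4p/3) = −0.75 ln(1 − 0.31884) = −0.75 ln(0.68116)
  = −0.75 × (-0.383958) = 0.287969 substitutions/site.
Under a molecular clock d = 2μt, so t = d/(2μ) = 0.287969 / (2 × 3.3 × 10^-8) = 4.36 million years.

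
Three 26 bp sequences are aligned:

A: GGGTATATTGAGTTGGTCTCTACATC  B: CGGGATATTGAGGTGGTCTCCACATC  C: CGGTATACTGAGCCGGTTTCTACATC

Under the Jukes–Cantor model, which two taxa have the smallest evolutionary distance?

A and B

A–B: 4/26 differ, p = 0.154, d = 0.172.
A–C: 5/26 differ, p = 0.192, d = 0.222.
B–C: 6/26 differ, p = 0.231, d = 0.276.
The smallest distance is between A and B.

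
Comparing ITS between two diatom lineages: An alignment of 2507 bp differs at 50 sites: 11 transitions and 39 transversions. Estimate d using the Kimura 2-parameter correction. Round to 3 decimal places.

0.020

P = 11/2507 ≈ 0.004388 and Q = 39/2507 ≈ 0.015556.
Under the Kimura two-parameter model, d = −½ ln(1 − 2P − Q) − ¼ ln(1 − 2Q).
1 − 2P − Q = 0.975668, giving −½ ln(0.975668) = 0.012316.
1 − 2Q = 0.968888, giving −¼ ln(0.968888) = 0.007902.
d = 0.012316 + 0.007902 = 0.020218.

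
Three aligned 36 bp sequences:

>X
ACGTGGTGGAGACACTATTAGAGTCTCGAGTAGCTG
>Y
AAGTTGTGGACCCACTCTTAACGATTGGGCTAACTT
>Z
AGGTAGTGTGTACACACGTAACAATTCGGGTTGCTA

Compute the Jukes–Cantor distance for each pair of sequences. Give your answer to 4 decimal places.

d(X,Y) = 0.5482, d(X,Z) = 0.6735, d(Y,Z) = 0.5482

X–Y: 14/36 sites differ → p ≈ 0.388889, d = −0.75 ln(1 − 0.518519) = 0.548166 ≈ 0.5482.
X–Z: 16/36 sites differ → p ≈ 0.444444, d = −0.75 ln(1 − 0.592592) = 0.673455 ≈ 0.6735.
Y–Z: 14/36 sites differ → p ≈ 0.388889, d = −0.75 ln(1 − 0.518519) = 0.548166 ≈ 0.5482.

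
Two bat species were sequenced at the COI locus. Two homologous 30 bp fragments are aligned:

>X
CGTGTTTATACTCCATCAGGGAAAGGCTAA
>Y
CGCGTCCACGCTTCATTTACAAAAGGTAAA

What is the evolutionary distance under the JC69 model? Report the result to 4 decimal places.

0.6467

The sequences differ at 13 of 30 sites, so p = 13/30 ≈ 0.433333.
d = −(3/4) ln(1 − 4p/3) = −0.75 ln(1 − 0.577777) = −0.75 ln(0.422223)
  = −0.75 × (-0.862222) = 0.646667 substitutions/site.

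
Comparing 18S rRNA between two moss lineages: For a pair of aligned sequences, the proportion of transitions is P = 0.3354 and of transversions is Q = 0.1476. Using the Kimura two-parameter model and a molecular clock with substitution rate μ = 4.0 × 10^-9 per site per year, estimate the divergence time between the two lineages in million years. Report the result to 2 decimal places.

117.55

Under the Kimura two-parameter model, d = −½ ln(1 − 2P − Q) − ¼ ln(1 − 2Q).
1 − 2P − Q = 0.1816, giving −½ ln(0.1816) = 0.852974.
1 − 2Q = 0.7048, giving −¼ ln(0.7048) = 0.087460.
d = 0.852974 + 0.087460 = 0.940434.
Under a molecular clock d = 2μt, so t = d/(2μ) = 0.940434 / (2 × 4.0 × 10^-9) = 117.55 million years.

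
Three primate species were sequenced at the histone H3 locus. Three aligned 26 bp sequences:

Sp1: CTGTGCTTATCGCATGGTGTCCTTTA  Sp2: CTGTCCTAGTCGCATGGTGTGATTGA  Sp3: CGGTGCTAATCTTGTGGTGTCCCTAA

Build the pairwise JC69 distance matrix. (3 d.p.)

Sp1–Sp2: 6/26 sites differ → p ≈ 0.230769, d = −0.75 ln(1 − 0.307692) = 0.275793 ≈ 0.276.
Sp1–Sp3: 7/26 sites differ → p ≈ 0.269231, d = −0.75 ln(1 − 0.358975) = 0.333515 ≈ 0.334.
Sp2–Sp3: 10/26 sites differ → p ≈ 0.384615, d = −0.75 ln(1 − 0.51282) = 0.539341 ≈ 0.539.

d(Sp1,Sp2) = 0.276, d(Sp1,Sp3) = 0.334, d(Sp2,Sp3) = 0.539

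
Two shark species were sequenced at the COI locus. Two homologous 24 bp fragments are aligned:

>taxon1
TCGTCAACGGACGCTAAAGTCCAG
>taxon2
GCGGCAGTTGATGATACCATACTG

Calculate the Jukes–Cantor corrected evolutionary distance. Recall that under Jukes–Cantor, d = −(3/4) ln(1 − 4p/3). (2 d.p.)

0.82

The sequences differ at 12 of 24 sites, so p = 12/24 = 0.5.
d = −(3/4) ln(1 − 4p/3) = −0.75 ln(1 − 0.666667) = −0.75 ln(0.333333)
  = −0.75 × (-1.098613) = 0.823960 substitutions/site.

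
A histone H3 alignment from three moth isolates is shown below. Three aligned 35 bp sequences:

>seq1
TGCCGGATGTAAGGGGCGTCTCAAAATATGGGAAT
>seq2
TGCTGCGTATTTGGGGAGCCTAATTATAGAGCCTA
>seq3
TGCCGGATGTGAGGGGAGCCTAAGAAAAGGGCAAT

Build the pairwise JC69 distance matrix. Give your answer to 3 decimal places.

seq1–seq2: 17/35 sites differ → p ≈ 0.485714, d = −0.75 ln(1 − 0.647619) = 0.782282 ≈ 0.782.
seq1–seq3: 8/35 sites differ → p ≈ 0.228571, d = −0.75 ln(1 − 0.304761) = 0.272625 ≈ 0.273.
seq2–seq3: 13/35 sites differ → p ≈ 0.371429, d = −0.75 ln(1 − 0.495239) = 0.512753 ≈ 0.513.

d(seq1,seq2) = 0.782, d(seq1,seq3) = 0.273, d(seq2,seq3) = 0.513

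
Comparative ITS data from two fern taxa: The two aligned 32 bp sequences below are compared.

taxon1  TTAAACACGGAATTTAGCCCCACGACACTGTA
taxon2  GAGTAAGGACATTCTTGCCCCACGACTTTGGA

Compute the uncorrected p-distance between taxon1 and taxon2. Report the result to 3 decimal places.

The sequences differ at 15 of 32 positions.
p = 15/32 = 0.46875 ≈ 0.469 (to 3 d.p.).

0.469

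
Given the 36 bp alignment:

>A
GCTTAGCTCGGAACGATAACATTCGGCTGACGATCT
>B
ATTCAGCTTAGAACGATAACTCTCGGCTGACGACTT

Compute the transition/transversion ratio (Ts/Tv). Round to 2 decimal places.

8.00

Transitions are A↔G and C↔T; transversions are all other mismatches.
Transitions: 8. Transversions: 1.
R = 8/1 = 8.00.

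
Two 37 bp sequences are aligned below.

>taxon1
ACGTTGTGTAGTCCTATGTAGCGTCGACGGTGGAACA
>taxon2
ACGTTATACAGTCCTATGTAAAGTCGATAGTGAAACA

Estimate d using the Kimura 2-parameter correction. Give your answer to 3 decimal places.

Of 37 sites, 7 differences are transitions and 1 are transversions, so P = 7/37 ≈ 0.189189 and Q = 1/37 ≈ 0.027027.
Under the Kimura two-parameter model, d = −½ ln(1 − 2P − Q) − ¼ ln(1 − 2Q).
1 − 2P − Q = 0.594595, giving −½ ln(0.594595) = 0.259937.
1 − 2Q = 0.945946, giving −¼ ln(0.945946) = 0.013892.
d = 0.259937 + 0.013892 = 0.273829.

0.274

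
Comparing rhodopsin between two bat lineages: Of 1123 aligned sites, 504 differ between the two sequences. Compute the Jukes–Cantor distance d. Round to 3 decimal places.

p = 504/1123 ≈ 0.448798.
d = −(3/4) ln(1 − 4p/3) = −0.75 ln(1 − 0.598397) = −0.75 ln(0.401603)
  = −0.75 × (-0.912291) = 0.684218 substitutions/site.

0.684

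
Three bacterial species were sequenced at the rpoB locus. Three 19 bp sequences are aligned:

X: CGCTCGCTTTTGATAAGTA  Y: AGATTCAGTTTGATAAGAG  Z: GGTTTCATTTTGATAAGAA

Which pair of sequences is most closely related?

Y and Z

X–Y: 8/19 differ, p = 0.421, d = 0.618.
X–Z: 6/19 differ, p = 0.316, d = 0.410.
Y–Z: 4/19 differ, p = 0.211, d = 0.247.
The smallest distance is between Y and Z.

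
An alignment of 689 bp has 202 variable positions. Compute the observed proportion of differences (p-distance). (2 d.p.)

p = 202/689 = 0.293178… ≈ 0.29 (to 2 d.p.).

0.29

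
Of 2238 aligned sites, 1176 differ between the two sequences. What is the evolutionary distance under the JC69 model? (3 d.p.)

p = 1176/2238 ≈ 0.525469.
d = −(3/4) ln(1 − 4p/3) = −0.75 ln(1 − 0.700625) = −0.75 ln(0.299375)
  = −0.75 × (-1.206058) = 0.904544 substitutions/site.

0.905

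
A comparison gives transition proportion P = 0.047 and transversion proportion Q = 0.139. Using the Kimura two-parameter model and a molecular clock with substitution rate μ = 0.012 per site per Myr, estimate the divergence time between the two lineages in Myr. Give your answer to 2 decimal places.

8.92

Under the Kimura two-parameter model, d = −½ ln(1 − 2P − Q) − ¼ ln(1 − 2Q).
1 − 2P − Q = 0.767, giving −½ ln(0.767) = 0.132634.
1 − 2Q = 0.722, giving −¼ ln(0.722) = 0.081433.
d = 0.132634 + 0.081433 = 0.214067.
Under a molecular clock d = 2μt, so t = d/(2μ) = 0.214067 / (2 × 0.012) = 8.92 Myr.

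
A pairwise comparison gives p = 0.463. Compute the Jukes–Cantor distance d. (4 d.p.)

0.7204

d = −(3/4) ln(1 − 4p/3) = −0.75 ln(1 − 0.617333) = −0.75 ln(0.382667)
  = −0.75 × (-0.960590) = 0.720443 substitutions/site.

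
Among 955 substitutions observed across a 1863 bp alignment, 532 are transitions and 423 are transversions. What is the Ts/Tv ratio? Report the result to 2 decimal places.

1.26

R = 532/423 = 1.257683… ≈ 1.26 (to 2 d.p.).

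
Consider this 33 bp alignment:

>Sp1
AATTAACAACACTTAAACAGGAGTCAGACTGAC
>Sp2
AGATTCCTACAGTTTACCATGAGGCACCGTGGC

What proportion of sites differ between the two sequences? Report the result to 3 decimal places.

0.424

The sequences differ at 14 of 33 positions.
p = 14/33 = 0.424242… ≈ 0.424 (to 3 d.p.).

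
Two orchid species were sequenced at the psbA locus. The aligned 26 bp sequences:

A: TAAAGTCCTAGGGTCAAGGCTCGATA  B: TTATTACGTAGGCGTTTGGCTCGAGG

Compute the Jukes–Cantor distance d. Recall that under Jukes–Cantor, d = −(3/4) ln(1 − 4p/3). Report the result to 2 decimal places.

0.72

The sequences differ at 12 of 26 sites, so p = 12/26 ≈ 0.461538.
d = −(3/4) ln(1 − 4p/3) = −0.75 ln(1 − 0.615384) = −0.75 ln(0.384616)
  = −0.75 × (-0.955510) = 0.716633 substitutions/site.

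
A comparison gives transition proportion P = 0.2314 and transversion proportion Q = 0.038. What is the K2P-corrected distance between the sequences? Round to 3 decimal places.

Under the Kimura two-parameter model, d = −½ ln(1 − 2P − Q) − ¼ ln(1 − 2Q).
1 − 2P − Q = 0.4992, giving −½ ln(0.4992) = 0.347374.
1 − 2Q = 0.924, giving −¼ ln(0.924) = 0.019761.
d = 0.347374 + 0.019761 = 0.367135.

0.367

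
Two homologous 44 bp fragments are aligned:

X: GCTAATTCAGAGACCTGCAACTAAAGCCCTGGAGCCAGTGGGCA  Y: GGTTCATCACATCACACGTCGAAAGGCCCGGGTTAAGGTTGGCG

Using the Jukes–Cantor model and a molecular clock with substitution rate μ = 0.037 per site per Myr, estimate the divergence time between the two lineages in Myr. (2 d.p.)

The sequences differ at 24 of 44 sites, so p = 24/44 ≈ 0.545455.
d = −(3/4) ln(1 − 4p/3) = −0.75 ln(1 − 0.727273) = −0.75 ln(0.272727)
  = −0.75 × (-1.299284) = 0.974463 substitutions/site.
Under a molecular clock d = 2μt, so t = d/(2μ) = 0.974463 / (2 × 0.037) = 13.17 Myr.

13.17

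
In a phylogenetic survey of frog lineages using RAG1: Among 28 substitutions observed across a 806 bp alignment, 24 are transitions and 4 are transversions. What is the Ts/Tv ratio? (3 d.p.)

R = 24/4 = 6.000.

6.000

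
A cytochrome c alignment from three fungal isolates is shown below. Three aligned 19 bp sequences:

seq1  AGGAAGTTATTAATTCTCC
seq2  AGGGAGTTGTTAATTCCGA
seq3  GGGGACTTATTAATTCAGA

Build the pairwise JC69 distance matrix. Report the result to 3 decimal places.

d(seq1,seq2) = 0.324, d(seq1,seq3) = 0.410, d(seq2,seq3) = 0.247

seq1–seq2: 5/19 sites differ → p ≈ 0.263158, d = −0.75 ln(1 − 0.350877) = 0.324100 ≈ 0.324.
seq1–seq3: 6/19 sites differ → p ≈ 0.315789, d = −0.75 ln(1 − 0.421052) = 0.409907 ≈ 0.410.
seq2–seq3: 4/19 sites differ → p ≈ 0.210526, d = −0.75 ln(1 − 0.280701) = 0.247109 ≈ 0.247.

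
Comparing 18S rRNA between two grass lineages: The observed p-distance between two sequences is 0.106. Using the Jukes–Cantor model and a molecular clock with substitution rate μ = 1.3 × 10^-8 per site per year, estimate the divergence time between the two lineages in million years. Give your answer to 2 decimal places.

d = −(3/4) ln(1 − 4p/3) = −0.75 ln(1 − 0.141333) = −0.75 ln(0.858667)
  = −0.75 × (-0.152374) = 0.114281 substitutions/site.
Under a molecular clock d = 2μt, so t = d/(2μ) = 0.114281 / (2 × 1.3 × 10^-8) = 4.40 million years.

4.40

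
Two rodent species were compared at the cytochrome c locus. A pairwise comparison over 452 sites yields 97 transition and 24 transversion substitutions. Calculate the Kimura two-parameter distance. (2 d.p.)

P = 97/452 ≈ 0.214602 and Q = 24/452 ≈ 0.053097.
Under the Kimura two-parameter model, d = −½ ln(1 − 2P − Q) − ¼ ln(1 − 2Q).
1 − 2P − Q = 0.517699, giving −½ ln(0.517699) = 0.329181.
1 − 2Q = 0.893806, giving −¼ ln(0.893806) = 0.028067.
d = 0.329181 + 0.028067 = 0.357248.

0.36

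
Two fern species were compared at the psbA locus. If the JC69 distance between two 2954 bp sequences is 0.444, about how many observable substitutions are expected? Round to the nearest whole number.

990

Invert JC69: p = (3/4)(1 − e^(−4d/3)) = 0.75 × (1 − e^(-0.592)) = 0.75 × (1 − 0.553220) = 0.335085.
Expected differing sites = pL ≈ 0.335085 × 2954 = 989.84109 ≈ 990.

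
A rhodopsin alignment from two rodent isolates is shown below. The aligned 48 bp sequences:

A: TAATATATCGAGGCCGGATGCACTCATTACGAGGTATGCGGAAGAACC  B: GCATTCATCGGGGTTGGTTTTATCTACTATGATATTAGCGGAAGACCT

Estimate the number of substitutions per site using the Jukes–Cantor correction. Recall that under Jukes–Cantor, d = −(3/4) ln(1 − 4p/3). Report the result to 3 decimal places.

0.657

The sequences differ at 21 of 48 sites, so p = 21/48 = 0.4375.
d = −(3/4) ln(1 − 4p/3) = −0.75 ln(1 − 0.583333) = −0.75 ln(0.416667)
  = −0.75 × (-0.875468) = 0.656601 substitutions/site.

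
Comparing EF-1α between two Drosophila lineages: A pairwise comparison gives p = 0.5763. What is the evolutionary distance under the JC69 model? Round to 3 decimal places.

1.097

d = −(3/4) ln(1 − 4p/3) = −0.75 ln(1 − 0.7684) = −0.75 ln(0.2316)
  = −0.75 × (-1.462744) = 1.097058 substitutions/site.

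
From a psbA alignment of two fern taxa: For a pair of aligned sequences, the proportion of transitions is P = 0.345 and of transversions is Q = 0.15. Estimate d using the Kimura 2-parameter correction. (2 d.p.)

Under the Kimura two-parameter model, d = −½ ln(1 − 2P − Q) − ¼ ln(1 − 2Q).
1 − 2P − Q = 0.16, giving −½ ln(0.16) = 0.916291.
1 − 2Q = 0.7, giving −¼ ln(0.7) = 0.089169.
d = 0.916291 + 0.089169 = 1.005460.

1.01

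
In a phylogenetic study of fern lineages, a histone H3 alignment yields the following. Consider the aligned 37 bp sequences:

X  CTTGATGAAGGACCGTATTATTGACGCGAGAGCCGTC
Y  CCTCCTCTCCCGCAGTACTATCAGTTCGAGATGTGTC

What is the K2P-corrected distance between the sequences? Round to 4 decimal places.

Of 37 sites, 8 differences are transitions and 11 are transversions, so P = 8/37 ≈ 0.216216 and Q = 11/37 ≈ 0.297297.
Under the Kimura two-parameter model, d = −½ ln(1 − 2P − Q) − ¼ ln(1 − 2Q).
1 − 2P − Q = 0.270271, giving −½ ln(0.270271) = 0.654165.
1 − 2Q = 0.405406, giving −¼ ln(0.405406) = 0.225717.
d = 0.654165 + 0.225717 = 0.879882.

0.8799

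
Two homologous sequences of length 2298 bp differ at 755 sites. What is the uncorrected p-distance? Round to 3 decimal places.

p = 755/2298 = 0.328546… ≈ 0.329 (to 3 d.p.).

0.329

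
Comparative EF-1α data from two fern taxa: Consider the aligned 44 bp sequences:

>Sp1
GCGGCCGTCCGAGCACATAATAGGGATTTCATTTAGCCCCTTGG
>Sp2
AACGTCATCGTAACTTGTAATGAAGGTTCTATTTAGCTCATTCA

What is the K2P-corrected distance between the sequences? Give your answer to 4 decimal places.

Of 44 sites, 14 differences are transitions and 7 are transversions, so P = 14/44 ≈ 0.318182 and Q = 7/44 ≈ 0.159091.
Under the Kimura two-parameter model, d = −½ ln(1 − 2P − Q) − ¼ ln(1 − 2Q).
1 − 2P − Q = 0.204545, giving −½ ln(0.204545) = 0.793484.
1 − 2Q = 0.681818, giving −¼ ln(0.681818) = 0.095748.
d = 0.793484 + 0.095748 = 0.889232.

0.8892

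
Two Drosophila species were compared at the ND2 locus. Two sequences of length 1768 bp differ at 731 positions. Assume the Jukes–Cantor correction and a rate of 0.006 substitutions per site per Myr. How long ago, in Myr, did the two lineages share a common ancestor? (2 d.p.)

p = 731/1768 ≈ 0.413462.
d = −(3/4) ln(1 − 4p/3) = −0.75 ln(1 − 0.551283) = −0.75 ln(0.448717)
  = −0.75 × (-0.801363) = 0.601022 substitutions/site.
Under a molecular clock d = 2μt, so t = d/(2μ) = 0.601022 / (2 × 0.006) = 50.09 Myr.

50.09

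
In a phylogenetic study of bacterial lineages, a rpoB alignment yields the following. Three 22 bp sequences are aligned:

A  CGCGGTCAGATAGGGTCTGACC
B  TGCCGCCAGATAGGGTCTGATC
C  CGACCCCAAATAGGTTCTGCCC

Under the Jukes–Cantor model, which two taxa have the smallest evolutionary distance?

A–B: 4/22 differ, p = 0.182, d = 0.208.
A–C: 7/22 differ, p = 0.318, d = 0.414.
B–C: 7/22 differ, p = 0.318, d = 0.414.
The smallest distance is between A and B.

A and B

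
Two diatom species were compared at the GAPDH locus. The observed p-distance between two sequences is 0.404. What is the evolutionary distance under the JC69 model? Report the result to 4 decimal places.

0.5802

d = −(3/4) ln(1 − 4p/3) = −0.75 ln(1 − 0.538667) = −0.75 ln(0.461333)
  = −0.75 × (-0.773635) = 0.580226 substitutions/site.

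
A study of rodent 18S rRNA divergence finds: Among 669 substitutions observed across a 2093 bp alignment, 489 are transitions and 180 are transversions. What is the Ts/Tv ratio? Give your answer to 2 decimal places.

2.72

R = 489/180 = 2.716666… ≈ 2.72 (to 2 d.p.).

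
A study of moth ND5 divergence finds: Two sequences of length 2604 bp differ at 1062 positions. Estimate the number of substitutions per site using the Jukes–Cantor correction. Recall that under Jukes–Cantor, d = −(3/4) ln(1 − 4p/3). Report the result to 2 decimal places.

0.59

p = 1062/2604 ≈ 0.407834.
d = −(3/4) ln(1 − 4p/3) = −0.75 ln(1 − 0.543779) = −0.75 ln(0.456221)
  = −0.75 × (-0.784778) = 0.588584 substitutions/site.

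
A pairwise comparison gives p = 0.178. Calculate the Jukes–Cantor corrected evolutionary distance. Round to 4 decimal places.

0.2032

d = −(3/4) ln(1 − 4p/3) = −0.75 ln(1 − 0.237333) = −0.75 ln(0.762667)
  = −0.75 × (-0.270934) = 0.203201 substitutions/site.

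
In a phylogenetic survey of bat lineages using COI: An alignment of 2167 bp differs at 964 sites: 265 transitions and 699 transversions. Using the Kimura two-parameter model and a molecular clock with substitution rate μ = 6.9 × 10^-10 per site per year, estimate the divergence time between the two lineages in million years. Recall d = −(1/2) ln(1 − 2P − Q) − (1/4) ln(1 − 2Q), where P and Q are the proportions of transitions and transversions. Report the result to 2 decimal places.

491.07

P = 265/2167 ≈ 0.122289 and Q = 699/2167 ≈ 0.322566.
Under the Kimura two-parameter model, d = −½ ln(1 − 2P − Q) − ¼ ln(1 − 2Q).
1 − 2P − Q = 0.432856, giving −½ ln(0.432856) = 0.418675.
1 − 2Q = 0.354868, giving −¼ ln(0.354868) = 0.259002.
d = 0.418675 + 0.259002 = 0.677677.
Under a molecular clock d = 2μt, so t = d/(2μ) = 0.677677 / (2 × 6.9 × 10^-10) = 491.07 million years.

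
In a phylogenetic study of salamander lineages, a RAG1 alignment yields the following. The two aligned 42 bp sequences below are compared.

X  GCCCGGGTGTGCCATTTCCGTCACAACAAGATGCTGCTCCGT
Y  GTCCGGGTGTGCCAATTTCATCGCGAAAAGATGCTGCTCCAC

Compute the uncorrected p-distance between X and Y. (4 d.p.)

0.2143

The sequences differ at 9 of 42 positions (sites 2, 15, 18, 20, 23, 25, 27, 41, 42).
p = 9/42 = 0.214285… ≈ 0.2143 (to 4 d.p.).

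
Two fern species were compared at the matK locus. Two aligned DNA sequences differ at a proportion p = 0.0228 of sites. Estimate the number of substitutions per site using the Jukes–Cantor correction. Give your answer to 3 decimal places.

0.023

d = −(3/4) ln(1 − 4p/3) = −0.75 ln(1 − 0.0304) = −0.75 ln(0.9696)
  = −0.75 × (-0.030872) = 0.023154 substitutions/site.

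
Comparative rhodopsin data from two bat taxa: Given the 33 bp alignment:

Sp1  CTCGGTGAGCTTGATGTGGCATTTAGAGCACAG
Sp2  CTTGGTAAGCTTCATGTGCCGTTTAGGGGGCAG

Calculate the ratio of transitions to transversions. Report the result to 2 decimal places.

Transitions are A↔G and C↔T; transversions are all other mismatches.
Transitions: 5. Transversions: 3.
R = 5/3 = 1.666666… ≈ 1.67 (to 2 d.p.).

1.67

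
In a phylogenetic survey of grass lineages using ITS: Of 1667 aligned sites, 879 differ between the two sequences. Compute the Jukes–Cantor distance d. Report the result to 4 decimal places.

p = 879/1667 ≈ 0.527295.
d = −(3/4) ln(1 − 4p/3) = −0.75 ln(1 − 0.70306) = −0.75 ln(0.29694)
  = −0.75 × (-1.214225) = 0.910669 substitutions/site.

0.9107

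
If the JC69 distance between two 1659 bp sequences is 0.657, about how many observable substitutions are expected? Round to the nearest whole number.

726

Invert JC69: p = (3/4)(1 − e^(−4d/3)) = 0.75 × (1 − e^(-0.876)) = 0.75 × (1 − 0.416445) = 0.437666.
Expected differing sites = pL ≈ 0.437666 × 1659 = 726.087894 ≈ 726.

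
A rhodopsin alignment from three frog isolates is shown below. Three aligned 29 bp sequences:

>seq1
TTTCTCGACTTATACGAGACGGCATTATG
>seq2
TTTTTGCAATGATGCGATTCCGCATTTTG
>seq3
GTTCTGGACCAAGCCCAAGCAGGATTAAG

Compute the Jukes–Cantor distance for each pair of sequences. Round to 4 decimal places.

d(seq1,seq2) = 0.4618, d(seq1,seq3) = 0.6018, d(seq2,seq3) = 0.8776

seq1–seq2: 10/29 sites differ → p ≈ 0.344828, d = −0.75 ln(1 − 0.459771) = 0.461822 ≈ 0.4618.
seq1–seq3: 12/29 sites differ → p ≈ 0.413793, d = −0.75 ln(1 − 0.551724) = 0.601760 ≈ 0.6018.
seq2–seq3: 15/29 sites differ → p ≈ 0.517241, d = −0.75 ln(1 − 0.689655) = 0.877553 ≈ 0.8776.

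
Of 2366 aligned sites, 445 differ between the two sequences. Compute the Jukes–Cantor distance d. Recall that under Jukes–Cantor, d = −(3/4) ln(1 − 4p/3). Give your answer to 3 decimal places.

p = 445/2366 ≈ 0.188081.
d = −(3/4) ln(1 − 4p/3) = −0.75 ln(1 − 0.250775) = −0.75 ln(0.749225)
  = −0.75 × (-0.288716) = 0.216537 substitutions/site.

0.217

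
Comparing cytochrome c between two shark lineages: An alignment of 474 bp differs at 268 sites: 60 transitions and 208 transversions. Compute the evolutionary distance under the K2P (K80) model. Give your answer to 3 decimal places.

1.114

P = 60/474 ≈ 0.126582 and Q = 208/474 ≈ 0.438819.
Under the Kimura two-parameter model, d = −½ ln(1 − 2P − Q) − ¼ ln(1 − 2Q).
1 − 2P − Q = 0.308017, giving −½ ln(0.308017) = 0.588800.
1 − 2Q = 0.122362, giving −¼ ln(0.122362) = 0.525193.
d = 0.588800 + 0.525193 = 1.113993.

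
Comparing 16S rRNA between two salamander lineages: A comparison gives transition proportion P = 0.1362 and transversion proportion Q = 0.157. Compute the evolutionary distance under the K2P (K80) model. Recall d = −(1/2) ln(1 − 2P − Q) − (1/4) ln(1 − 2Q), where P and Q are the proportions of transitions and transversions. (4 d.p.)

Under the Kimura two-parameter model, d = −½ ln(1 − 2P − Q) − ¼ ln(1 − 2Q).
1 − 2P − Q = 0.5706, giving −½ ln(0.5706) = 0.280533.
1 − 2Q = 0.686, giving −¼ ln(0.686) = 0.094219.
d = 0.280533 + 0.094219 = 0.374752.

0.3748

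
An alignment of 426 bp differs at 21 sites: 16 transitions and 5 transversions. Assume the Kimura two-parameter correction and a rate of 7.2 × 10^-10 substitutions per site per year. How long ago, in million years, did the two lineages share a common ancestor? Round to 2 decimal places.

35.67

P = 16/426 ≈ 0.037559 and Q = 5/426 ≈ 0.011737.
Under the Kimura two-parameter model, d = −½ ln(1 − 2P − Q) − ¼ ln(1 − 2Q).
1 − 2P − Q = 0.913145, giving −½ ln(0.913145) = 0.045430.
1 − 2Q = 0.976526, giving −¼ ln(0.976526) = 0.005938.
d = 0.045430 + 0.005938 = 0.051368.
Under a molecular clock d = 2μt, so t = d/(2μ) = 0.051368 / (2 × 7.2 × 10^-10) = 35.67 million years.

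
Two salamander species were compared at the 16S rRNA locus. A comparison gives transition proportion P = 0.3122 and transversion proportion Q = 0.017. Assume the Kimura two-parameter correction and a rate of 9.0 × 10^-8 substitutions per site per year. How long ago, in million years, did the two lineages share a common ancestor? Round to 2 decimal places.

Under the Kimura two-parameter model, d = −½ ln(1 − 2P − Q) − ¼ ln(1 − 2Q).
1 − 2P − Q = 0.3586, giving −½ ln(0.3586) = 0.512774.
1 − 2Q = 0.966, giving −¼ ln(0.966) = 0.008648.
d = 0.512774 + 0.008648 = 0.521422.
Under a molecular clock d = 2μt, so t = d/(2μ) = 0.521422 / (2 × 9.0 × 10^-8) = 2.90 million years.

2.90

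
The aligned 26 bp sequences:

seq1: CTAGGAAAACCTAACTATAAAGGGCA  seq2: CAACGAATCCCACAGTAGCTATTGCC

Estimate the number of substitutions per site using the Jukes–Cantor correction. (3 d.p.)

The sequences differ at 13 of 26 sites, so p = 13/26 = 0.5.
d = −(3/4) ln(1 − 4p/3) = −0.75 ln(1 − 0.666667) = −0.75 ln(0.333333)
  = −0.75 × (-1.098613) = 0.823960 substitutions/site.

0.824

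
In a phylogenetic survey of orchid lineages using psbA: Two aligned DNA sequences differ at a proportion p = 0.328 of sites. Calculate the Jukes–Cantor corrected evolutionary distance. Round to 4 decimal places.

d = −(3/4) ln(1 − 4p/3) = −0.75 ln(1 − 0.437333) = −0.75 ln(0.562667)
  = −0.75 × (-0.575067) = 0.431300 substitutions/site.

0.4313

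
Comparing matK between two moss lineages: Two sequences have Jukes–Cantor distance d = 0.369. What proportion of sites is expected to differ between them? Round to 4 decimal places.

0.2914

p = (3/4)(1 − e^(−4d/3)) = 0.75 × (1 − e^(-0.492)) = 0.75 × (1 − 0.611402) = 0.291449.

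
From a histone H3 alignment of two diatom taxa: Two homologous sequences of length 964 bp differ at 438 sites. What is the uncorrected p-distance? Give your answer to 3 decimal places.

p = 438/964 = 0.454356… ≈ 0.454 (to 3 d.p.).

0.454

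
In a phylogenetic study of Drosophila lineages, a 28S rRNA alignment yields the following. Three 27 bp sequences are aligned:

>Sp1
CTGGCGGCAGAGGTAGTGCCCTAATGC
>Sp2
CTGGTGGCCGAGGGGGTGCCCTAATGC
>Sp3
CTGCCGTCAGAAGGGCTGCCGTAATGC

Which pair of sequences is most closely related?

Sp1 and Sp2

Sp1–Sp2: 4/27 differ, p = 0.148, d = 0.165.
Sp1–Sp3: 7/27 differ, p = 0.259, d = 0.318.
Sp2–Sp3: 7/27 differ, p = 0.259, d = 0.318.
The smallest distance is between Sp1 and Sp2.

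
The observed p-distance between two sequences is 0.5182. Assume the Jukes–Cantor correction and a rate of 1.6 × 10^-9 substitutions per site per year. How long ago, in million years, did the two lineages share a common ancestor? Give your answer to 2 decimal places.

275.20

d = −(3/4) ln(1 − 4p/3) = −0.75 ln(1 − 0.690933) = −0.75 ln(0.309067)
  = −0.75 × (-1.174197) = 0.880648 substitutions/site.
Under a molecular clock d = 2μt, so t = d/(2μ) = 0.880648 / (2 × 1.6 × 10^-9) = 275.20 million years.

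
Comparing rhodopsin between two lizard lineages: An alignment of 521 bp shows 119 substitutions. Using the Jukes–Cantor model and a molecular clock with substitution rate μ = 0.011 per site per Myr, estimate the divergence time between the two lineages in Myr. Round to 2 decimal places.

p = 119/521 ≈ 0.228407.
d = −(3/4) ln(1 − 4p/3) = −0.75 ln(1 − 0.304543) = −0.75 ln(0.695457)
  = −0.75 × (-0.363186) = 0.272390 substitutions/site.
Under a molecular clock d = 2μt, so t = d/(2μ) = 0.272390 / (2 × 0.011) = 12.38 Myr.

12.38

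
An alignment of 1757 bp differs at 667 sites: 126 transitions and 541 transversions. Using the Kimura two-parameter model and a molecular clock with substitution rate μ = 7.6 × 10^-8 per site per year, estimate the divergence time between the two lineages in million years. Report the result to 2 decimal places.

P = 126/1757 ≈ 0.071713 and Q = 541/1757 ≈ 0.307911.
Under the Kimura two-parameter model, d = −½ ln(1 − 2P − Q) − ¼ ln(1 − 2Q).
1 − 2P − Q = 0.548663, giving −½ ln(0.548663) = 0.300135.
1 − 2Q = 0.384178, giving −¼ ln(0.384178) = 0.239162.
d = 0.300135 + 0.239162 = 0.539297.
Under a molecular clock d = 2μt, so t = d/(2μ) = 0.539297 / (2 × 7.6 × 10^-8) = 3.55 million years.

3.55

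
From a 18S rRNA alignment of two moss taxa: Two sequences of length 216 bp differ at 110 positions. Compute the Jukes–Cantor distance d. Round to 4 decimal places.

p = 110/216 ≈ 0.509259.
d = −(3/4) ln(1 − 4p/3) = −0.75 ln(1 − 0.679012) = −0.75 ln(0.320988)
  = −0.75 × (-1.136352) = 0.852264 substitutions/site.

0.8523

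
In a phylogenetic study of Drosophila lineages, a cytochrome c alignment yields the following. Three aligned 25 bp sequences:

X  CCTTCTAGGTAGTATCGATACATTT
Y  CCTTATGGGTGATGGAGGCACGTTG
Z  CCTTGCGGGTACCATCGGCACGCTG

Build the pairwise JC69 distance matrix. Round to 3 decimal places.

X–Y: 11/25 sites differ → p = 0.44, d = −0.75 ln(1 − 0.586667) = 0.662626 ≈ 0.663.
X–Z: 10/25 sites differ → p = 0.4, d = −0.75 ln(1 − 0.533333) = 0.571605 ≈ 0.572.
Y–Z: 9/25 sites differ → p = 0.36, d = −0.75 ln(1 − 0.48) = 0.490445 ≈ 0.490.

d(X,Y) = 0.663, d(X,Z) = 0.572, d(Y,Z) = 0.490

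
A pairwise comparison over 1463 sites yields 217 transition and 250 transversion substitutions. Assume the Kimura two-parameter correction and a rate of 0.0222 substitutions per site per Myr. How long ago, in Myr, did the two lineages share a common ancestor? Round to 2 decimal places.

P = 217/1463 ≈ 0.148325 and Q = 250/1463 ≈ 0.170882.
Under the Kimura two-parameter model, d = −½ ln(1 − 2P − Q) − ¼ ln(1 − 2Q).
1 − 2P − Q = 0.532468, giving −½ ln(0.532468) = 0.315116.
1 − 2Q = 0.658236, giving −¼ ln(0.658236) = 0.104548.
d = 0.315116 + 0.104548 = 0.419664.
Under a molecular clock d = 2μt, so t = d/(2μ) = 0.419664 / (2 × 0.0222) = 9.45 Myr.

9.45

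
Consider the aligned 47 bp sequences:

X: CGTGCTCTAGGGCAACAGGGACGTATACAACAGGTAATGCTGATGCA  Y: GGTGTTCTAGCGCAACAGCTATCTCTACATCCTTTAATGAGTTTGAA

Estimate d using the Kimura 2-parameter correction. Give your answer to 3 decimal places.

Of 47 sites, 2 differences are transitions and 15 are transversions, so P = 2/47 ≈ 0.042553 and Q = 15/47 ≈ 0.319149.
Under the Kimura two-parameter model, d = −½ ln(1 − 2P − Q) − ¼ ln(1 − 2Q).
1 − 2P − Q = 0.595745, giving −½ ln(0.595745) = 0.258971.
1 − 2Q = 0.361702, giving −¼ ln(0.361702) = 0.254234.
d = 0.258971 + 0.254234 = 0.513205.

0.513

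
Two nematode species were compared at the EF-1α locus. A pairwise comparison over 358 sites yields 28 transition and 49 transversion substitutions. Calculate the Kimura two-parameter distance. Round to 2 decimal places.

0.25

P = 28/358 ≈ 0.078212 and Q = 49/358 ≈ 0.136872.
Under the Kimura two-parameter model, d = −½ ln(1 − 2P − Q) − ¼ ln(1 − 2Q).
1 − 2P − Q = 0.706704, giving −½ ln(0.706704) = 0.173572.
1 − 2Q = 0.726256, giving −¼ ln(0.726256) = 0.079963.
d = 0.173572 + 0.079963 = 0.253535.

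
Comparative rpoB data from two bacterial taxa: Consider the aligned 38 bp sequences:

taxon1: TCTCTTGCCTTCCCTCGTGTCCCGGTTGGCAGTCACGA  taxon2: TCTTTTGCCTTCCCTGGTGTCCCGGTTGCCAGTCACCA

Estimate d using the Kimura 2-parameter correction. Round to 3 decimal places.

Of 38 sites, 1 differences are transitions and 3 are transversions, so P = 1/38 ≈ 0.026316 and Q = 3/38 ≈ 0.078947.
Under the Kimura two-parameter model, d = −½ ln(1 − 2P − Q) − ¼ ln(1 − 2Q).
1 − 2P − Q = 0.868421, giving −½ ln(0.868421) = 0.070539.
1 − 2Q = 0.842106, giving −¼ ln(0.842106) = 0.042962.
d = 0.070539 + 0.042962 = 0.113501.

0.114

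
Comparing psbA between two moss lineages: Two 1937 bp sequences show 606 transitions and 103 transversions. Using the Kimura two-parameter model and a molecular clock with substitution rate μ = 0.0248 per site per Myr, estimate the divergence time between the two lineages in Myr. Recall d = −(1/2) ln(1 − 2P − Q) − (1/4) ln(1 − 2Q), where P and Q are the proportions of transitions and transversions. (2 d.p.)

12.02

P = 606/1937 ≈ 0.312855 and Q = 103/1937 ≈ 0.053175.
Under the Kimura two-parameter model, d = −½ ln(1 − 2P − Q) − ¼ ln(1 − 2Q).
1 − 2P − Q = 0.321115, giving −½ ln(0.321115) = 0.567978.
1 − 2Q = 0.89365, giving −¼ ln(0.89365) = 0.028110.
d = 0.567978 + 0.028110 = 0.596088.
Under a molecular clock d = 2μt, so t = d/(2μ) = 0.596088 / (2 × 0.0248) = 12.02 Myr.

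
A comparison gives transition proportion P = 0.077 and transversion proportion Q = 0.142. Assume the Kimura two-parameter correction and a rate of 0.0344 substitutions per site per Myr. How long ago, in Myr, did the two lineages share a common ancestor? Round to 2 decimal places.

3.76

Under the Kimura two-parameter model, d = −½ ln(1 − 2P − Q) − ¼ ln(1 − 2Q).
1 − 2P − Q = 0.704, giving −½ ln(0.704) = 0.175488.
1 − 2Q = 0.716, giving −¼ ln(0.716) = 0.083519.
d = 0.175488 + 0.083519 = 0.259007.
Under a molecular clock d = 2μt, so t = d/(2μ) = 0.259007 / (2 × 0.0344) = 3.76 Myr.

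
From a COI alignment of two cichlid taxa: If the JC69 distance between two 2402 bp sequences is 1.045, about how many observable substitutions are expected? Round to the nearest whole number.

1354

Invert JC69: p = (3/4)(1 − e^(−4d/3)) = 0.75 × (1 − e^(-1.393333)) = 0.75 × (1 − 0.248247) = 0.563815.
Expected differing sites = pL ≈ 0.563815 × 2402 = 1354.28363 ≈ 1354.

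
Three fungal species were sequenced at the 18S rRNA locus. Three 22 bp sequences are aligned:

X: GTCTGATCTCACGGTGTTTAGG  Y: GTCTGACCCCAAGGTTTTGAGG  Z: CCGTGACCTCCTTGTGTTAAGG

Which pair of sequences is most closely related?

X–Y: 5/22 differ, p = 0.227, d = 0.271.
X–Z: 8/22 differ, p = 0.364, d = 0.497.
Y–Z: 9/22 differ, p = 0.409, d = 0.591.
The smallest distance is between X and Y.

X and Y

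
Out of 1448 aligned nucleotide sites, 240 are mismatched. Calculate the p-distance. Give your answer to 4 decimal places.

p = 240/1448 = 0.165745… ≈ 0.1657 (to 4 d.p.).

0.1657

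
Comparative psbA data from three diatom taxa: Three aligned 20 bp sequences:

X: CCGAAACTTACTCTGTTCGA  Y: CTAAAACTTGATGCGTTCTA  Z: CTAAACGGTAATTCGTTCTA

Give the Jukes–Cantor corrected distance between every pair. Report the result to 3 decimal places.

X–Y: 7/20 sites differ → p = 0.35, d = −0.75 ln(1 − 0.466667) = 0.471457 ≈ 0.471.
X–Z: 9/20 sites differ → p = 0.45, d = −0.75 ln(1 − 0.6) = 0.687218 ≈ 0.687.
Y–Z: 5/20 sites differ → p = 0.25, d = −0.75 ln(1 − 0.333333) = 0.304098 ≈ 0.304.

d(X,Y) = 0.471, d(X,Z) = 0.687, d(Y,Z) = 0.304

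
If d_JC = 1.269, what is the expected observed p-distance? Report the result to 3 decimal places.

0.612

p = (3/4)(1 − e^(−4d/3)) = 0.75 × (1 − e^(-1.692)) = 0.75 × (1 − 0.184151) = 0.611887.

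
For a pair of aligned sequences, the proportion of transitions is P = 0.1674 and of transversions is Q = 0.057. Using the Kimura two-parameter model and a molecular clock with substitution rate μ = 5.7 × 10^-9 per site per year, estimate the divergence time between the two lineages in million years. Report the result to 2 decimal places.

Under the Kimura two-parameter model, d = −½ ln(1 − 2P − Q) − ¼ ln(1 − 2Q).
1 − 2P − Q = 0.6082, giving −½ ln(0.6082) = 0.248626.
1 − 2Q = 0.886, giving −¼ ln(0.886) = 0.030260.
d = 0.248626 + 0.030260 = 0.278886.
Under a molecular clock d = 2μt, so t = d/(2μ) = 0.278886 / (2 × 5.7 × 10^-9) = 24.46 million years.

24.46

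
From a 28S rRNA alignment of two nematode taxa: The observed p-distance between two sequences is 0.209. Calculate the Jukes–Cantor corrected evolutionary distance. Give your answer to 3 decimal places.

d = −(3/4) ln(1 − 4p/3) = −0.75 ln(1 − 0.278667) = −0.75 ln(0.721333)
  = −0.75 × (-0.326654) = 0.244991 substitutions/site.

0.245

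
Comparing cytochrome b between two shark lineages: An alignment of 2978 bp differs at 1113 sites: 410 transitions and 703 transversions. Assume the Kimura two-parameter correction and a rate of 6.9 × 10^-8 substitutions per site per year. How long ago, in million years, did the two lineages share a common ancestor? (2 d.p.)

3.75

P = 410/2978 ≈ 0.137676 and Q = 703/2978 ≈ 0.236064.
Under the Kimura two-parameter model, d = −½ ln(1 − 2P − Q) − ¼ ln(1 − 2Q).
1 − 2P − Q = 0.488584, giving −½ ln(0.488584) = 0.358122.
1 − 2Q = 0.527872, giving −¼ ln(0.527872) = 0.159725.
d = 0.358122 + 0.159725 = 0.517847.
Under a molecular clock d = 2μt, so t = d/(2μ) = 0.517847 / (2 × 6.9 × 10^-8) = 3.75 million years.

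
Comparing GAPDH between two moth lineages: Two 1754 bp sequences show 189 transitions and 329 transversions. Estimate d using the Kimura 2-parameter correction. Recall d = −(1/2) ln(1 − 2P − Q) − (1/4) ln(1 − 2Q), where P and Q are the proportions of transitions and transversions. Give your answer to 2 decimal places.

0.38

P = 189/1754 ≈ 0.107754 and Q = 329/1754 ≈ 0.187571.
Under the Kimura two-parameter model, d = −½ ln(1 − 2P − Q) − ¼ ln(1 − 2Q).
1 − 2P − Q = 0.596921, giving −½ ln(0.596921) = 0.257985.
1 − 2Q = 0.624858, giving −¼ ln(0.624858) = 0.117558.
d = 0.257985 + 0.117558 = 0.375543.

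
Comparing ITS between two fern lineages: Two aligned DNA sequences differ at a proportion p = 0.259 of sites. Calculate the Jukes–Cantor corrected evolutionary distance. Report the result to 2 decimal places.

d = −(3/4) ln(1 − 4p/3) = −0.75 ln(1 − 0.345333) = −0.75 ln(0.654667)
  = −0.75 × (-0.423629) = 0.317722 substitutions/site.

0.32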